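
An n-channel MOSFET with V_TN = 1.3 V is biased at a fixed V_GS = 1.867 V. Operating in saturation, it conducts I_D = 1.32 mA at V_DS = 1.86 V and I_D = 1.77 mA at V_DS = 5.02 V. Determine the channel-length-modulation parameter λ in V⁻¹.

With V_GS fixed, I_D ∝ (1 + λ V_DS) in saturation, so I_D2/I_D1 = (1 + λ V_DS2)/(1 + λ V_DS1).
1.77/1.32 = 1.341 = (1 + 5.02 λ)/(1 + 1.86 λ).
Solving: λ (I_D1 V_DS2 − I_D2 V_DS1) = I_D2 − I_D1, so λ = (1.77 − 1.32) / (1.32 × 5.02 − 1.77 × 1.86) = 0.45 / 3.33 = 0.135 V⁻¹.

λ = 0.135 V⁻¹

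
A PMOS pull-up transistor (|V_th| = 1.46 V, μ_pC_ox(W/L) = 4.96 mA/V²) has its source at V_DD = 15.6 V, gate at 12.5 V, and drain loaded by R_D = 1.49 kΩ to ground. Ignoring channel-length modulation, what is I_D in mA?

V_SG = V_DD − V_G = 15.6 − 12.5 = 3.1 V, so V_ov = 3.1 − 1.46 = 1.64 V.
Assume saturation: I_D = ½ k_p V_ov² = 0.5 × 4.96 × 1.64² = 6.67 mA, giving V_SD = V_DD − I_D R_D = 15.6 − 6.67 × 1.49 = 5.66 V.
V_SD = 5.66 V ≥ V_ov = 1.64 V, confirming saturation.

I_D = 6.67 mA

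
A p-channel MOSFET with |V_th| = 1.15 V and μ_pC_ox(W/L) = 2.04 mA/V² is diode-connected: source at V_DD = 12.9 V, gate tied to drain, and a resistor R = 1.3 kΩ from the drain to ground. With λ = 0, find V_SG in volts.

With gate tied to drain, V_SG = V_SD ≥ V_SG − |V_th|, so the device is in saturation.
KCL at the drain: ½ k_p (V_SG − |V_th|)² = (V_DD − V_SG)/R.
Let x = V_SG − 1.15. Then 1.33 x² + x − 11.75 = 0, giving x = 2.62 V (positive root), so V_SG = 3.77 V.
I_D = (V_DD − V_SG)/R = (12.9 − 3.77) / 1.3 = 7.02 mA.

V_SG = 3.77 V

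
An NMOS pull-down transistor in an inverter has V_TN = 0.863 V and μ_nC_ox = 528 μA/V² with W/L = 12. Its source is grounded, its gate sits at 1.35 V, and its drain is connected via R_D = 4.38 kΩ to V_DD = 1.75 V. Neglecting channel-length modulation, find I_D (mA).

I_D = 0.368 mA

V_GS = V_G = 1.35 V, so V_ov = 1.35 − 0.863 = 0.487 V.
k_n = μ_nC_ox · (W/L) = 6.336 mA/V².
Assume saturation: I_D = ½ k_n V_ov² = 0.5 × 6.336 × 0.487² = 0.751 mA, giving V_DS = V_DD − I_D R_D = 1.75 − 0.751 × 4.38 = -1.54 V.
But -1.54 V < V_ov = 0.487 V, so the device is actually in triode.
In triode I_D = k_n[V_ov V_DS − ½ V_DS²] and I_D = (V_DD − V_DS)/R_D. Equating: 13.9 V_DS² − 14.52 V_DS + 1.75 = 0, giving V_DS = 0.139 V (the root below V_ov).
I_D = (1.75 − 0.139) / 4.38 = 0.368 mA.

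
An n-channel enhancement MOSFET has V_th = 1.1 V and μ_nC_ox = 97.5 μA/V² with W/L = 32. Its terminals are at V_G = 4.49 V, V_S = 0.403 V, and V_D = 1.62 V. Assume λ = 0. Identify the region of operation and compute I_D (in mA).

V_GS = V_G − V_S = 4.49 − 0.403 = 4.09 V; V_DS = V_D − V_S = 1.62 − 0.403 = 1.22 V.
k_n = μ_nC_ox · (W/L) = 3.12 mA/V².
V_ov = V_GS − V_th = 4.09 − 1.1 = 2.99 V.
Since V_DS = 1.22 V < V_ov = 2.99 V, the device is in the triode region.
I_D = k_n [V_ov · V_DS − ½ V_DS²] = 3.12 × [2.99 × 1.22 − 0.5 × 1.22²] = 9.03 mA.

Triode; I_D = 9.03 mA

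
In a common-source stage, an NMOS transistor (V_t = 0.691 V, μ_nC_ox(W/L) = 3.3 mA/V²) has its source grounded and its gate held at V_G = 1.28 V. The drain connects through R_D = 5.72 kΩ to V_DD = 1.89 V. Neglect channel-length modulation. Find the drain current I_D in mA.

V_GS = V_G = 1.28 V, so V_ov = 1.28 − 0.691 = 0.589 V.
Assume saturation: I_D = ½ k_n V_ov² = 0.5 × 3.3 × 0.589² = 0.572 mA, giving V_DS = V_DD − I_D R_D = 1.89 − 0.572 × 5.72 = -1.38 V.
But -1.38 V < V_ov = 0.589 V, so the device is actually in triode.
In triode I_D = k_n[V_ov V_DS − ½ V_DS²] and I_D = (V_DD − V_DS)/R_D. Equating: 9.44 V_DS² − 12.12 V_DS + 1.89 = 0, giving V_DS = 0.182 V (the root below V_ov).
I_D = (1.89 − 0.182) / 5.72 = 0.299 mA.

I_D = 0.299 mA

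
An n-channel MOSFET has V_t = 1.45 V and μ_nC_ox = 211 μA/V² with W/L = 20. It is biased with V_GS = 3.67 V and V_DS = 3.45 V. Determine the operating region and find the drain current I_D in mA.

k_n = μ_nC_ox · (W/L) = 4.22 mA/V².
V_ov = V_GS − V_t = 3.67 − 1.45 = 2.22 V.
Since V_DS = 3.45 V ≥ V_ov = 2.22 V, the device is in saturation.
I_D = ½ k_n V_ov² = 0.5 × 4.22 × 2.22² = 10.4 mA.

Saturation; I_D = 10.4 mA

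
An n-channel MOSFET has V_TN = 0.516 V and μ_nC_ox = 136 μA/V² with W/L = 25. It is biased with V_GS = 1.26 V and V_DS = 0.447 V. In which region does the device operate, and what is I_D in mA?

Triode; I_D = 0.791 mA

k_n = μ_nC_ox · (W/L) = 3.4 mA/V².
V_ov = V_GS − V_TN = 1.26 − 0.516 = 0.744 V.
Since V_DS = 0.447 V < V_ov = 0.744 V, the device is in the triode region.
I_D = k_n [V_ov · V_DS − ½ V_DS²] = 3.4 × [0.744 × 0.447 − 0.5 × 0.447²] = 0.791 mA.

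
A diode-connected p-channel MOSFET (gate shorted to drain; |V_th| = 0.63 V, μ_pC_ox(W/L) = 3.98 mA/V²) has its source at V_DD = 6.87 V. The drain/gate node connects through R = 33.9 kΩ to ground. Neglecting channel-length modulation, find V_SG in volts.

With gate tied to drain, V_SG = V_SD ≥ V_SG − |V_th|, so the device is in saturation.
KCL at the drain: ½ k_p (V_SG − |V_th|)² = (V_DD − V_SG)/R.
Let x = V_SG − 0.63. Then 67.5 x² + x − 6.24 = 0, giving x = 0.297 V (positive root), so V_SG = 0.927 V.
I_D = (V_DD − V_SG)/R = (6.87 − 0.927) / 33.9 = 0.175 mA.

V_SG = 0.927 V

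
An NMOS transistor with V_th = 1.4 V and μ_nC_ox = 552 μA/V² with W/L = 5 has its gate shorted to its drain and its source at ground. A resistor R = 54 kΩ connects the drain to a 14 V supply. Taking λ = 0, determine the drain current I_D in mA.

I_D = 0.226 mA

With gate tied to drain, V_GS = V_DS ≥ V_GS − V_th, so the device is in saturation.
k_n = μ_nC_ox · (W/L) = 2.76 mA/V².
KCL at the drain: ½ k_n (V_GS − V_th)² = (V_DD − V_GS)/R.
Let x = V_GS − 1.4. Then 74.5 x² + x − 12.6 = 0, giving x = 0.405 V (positive root), so V_GS = 1.8 V.
I_D = (V_DD − V_GS)/R = (14 − 1.8) / 54 = 0.226 mA.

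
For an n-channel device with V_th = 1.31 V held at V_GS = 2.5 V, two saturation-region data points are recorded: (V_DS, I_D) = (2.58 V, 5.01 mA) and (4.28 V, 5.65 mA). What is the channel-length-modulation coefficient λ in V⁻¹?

λ = 0.0932 V⁻¹

With V_GS fixed, I_D ∝ (1 + λ V_DS) in saturation, so I_D2/I_D1 = (1 + λ V_DS2)/(1 + λ V_DS1).
5.65/5.01 = 1.128 = (1 + 4.28 λ)/(1 + 2.58 λ).
Solving: λ (I_D1 V_DS2 − I_D2 V_DS1) = I_D2 − I_D1, so λ = (5.65 − 5.01) / (5.01 × 4.28 − 5.65 × 2.58) = 0.64 / 6.87 = 0.0932 V⁻¹.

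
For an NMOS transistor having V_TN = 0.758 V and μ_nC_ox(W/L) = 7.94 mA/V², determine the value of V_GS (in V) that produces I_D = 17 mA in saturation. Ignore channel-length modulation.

V_GS = 2.83 V

In saturation I_D = ½ k_n (V_GS − V_TN)², so V_GS − V_TN = √(2 I_D / k_n) = √(2 × 17 / 7.94) = 2.07 V.
V_GS = 0.758 + 2.07 = 2.83 V.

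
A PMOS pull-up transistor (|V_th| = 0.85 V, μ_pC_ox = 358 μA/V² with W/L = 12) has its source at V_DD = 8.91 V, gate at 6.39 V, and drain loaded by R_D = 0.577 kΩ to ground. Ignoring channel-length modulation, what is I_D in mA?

V_SG = V_DD − V_G = 8.91 − 6.39 = 2.52 V, so V_ov = 2.52 − 0.85 = 1.67 V.
k_p = μ_pC_ox · (W/L) = 4.296 mA/V².
Assume saturation: I_D = ½ k_p V_ov² = 0.5 × 4.296 × 1.67² = 5.99 mA, giving V_SD = V_DD − I_D R_D = 8.91 − 5.99 × 0.577 = 5.45 V.
V_SD = 5.45 V ≥ V_ov = 1.67 V, confirming saturation.

I_D = 5.99 mA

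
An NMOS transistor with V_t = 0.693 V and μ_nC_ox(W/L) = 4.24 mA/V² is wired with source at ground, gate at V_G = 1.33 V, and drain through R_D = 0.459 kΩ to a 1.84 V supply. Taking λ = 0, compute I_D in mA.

I_D = 0.860 mA

V_GS = V_G = 1.33 V, so V_ov = 1.33 − 0.693 = 0.637 V.
Assume saturation: I_D = ½ k_n V_ov² = 0.5 × 4.24 × 0.637² = 0.86 mA, giving V_DS = V_DD − I_D R_D = 1.84 − 0.86 × 0.459 = 1.45 V.
V_DS = 1.45 V ≥ V_ov = 0.637 V, confirming saturation.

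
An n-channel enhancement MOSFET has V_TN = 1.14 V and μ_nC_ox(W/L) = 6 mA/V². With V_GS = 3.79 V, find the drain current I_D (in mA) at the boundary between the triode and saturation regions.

I_D = 21.1 mA

At the boundary V_DS = V_ov = V_GS − V_TN = 3.79 − 1.14 = 2.65 V.
I_D = ½ k_n V_ov² = 0.5 × 6 × 2.65² = 21.1 mA.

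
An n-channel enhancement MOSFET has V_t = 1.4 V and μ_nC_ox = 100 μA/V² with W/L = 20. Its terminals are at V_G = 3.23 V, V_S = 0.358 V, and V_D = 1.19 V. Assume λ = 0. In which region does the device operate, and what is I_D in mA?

Triode; I_D = 1.76 mA

V_GS = V_G − V_S = 3.23 − 0.358 = 2.87 V; V_DS = V_D − V_S = 1.19 − 0.358 = 0.832 V.
k_n = μ_nC_ox · (W/L) = 2 mA/V².
V_ov = V_GS − V_t = 2.87 − 1.4 = 1.47 V.
Since V_DS = 0.832 V < V_ov = 1.47 V, the device is in the triode region.
I_D = k_n [V_ov · V_DS − ½ V_DS²] = 2 × [1.47 × 0.832 − 0.5 × 0.832²] = 1.76 mA.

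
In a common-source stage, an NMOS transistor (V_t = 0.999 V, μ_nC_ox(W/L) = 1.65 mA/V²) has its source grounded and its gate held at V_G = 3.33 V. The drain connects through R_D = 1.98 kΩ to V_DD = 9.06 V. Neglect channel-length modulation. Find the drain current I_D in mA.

V_GS = V_G = 3.33 V, so V_ov = 3.33 − 0.999 = 2.33 V.
Assume saturation: I_D = ½ k_n V_ov² = 0.5 × 1.65 × 2.33² = 4.48 mA, giving V_DS = V_DD − I_D R_D = 9.06 − 4.48 × 1.98 = 0.184 V.
But 0.184 V < V_ov = 2.33 V, so the device is actually in triode.
In triode I_D = k_n[V_ov V_DS − ½ V_DS²] and I_D = (V_DD − V_DS)/R_D. Equating: 1.63 V_DS² − 8.615 V_DS + 9.06 = 0, giving V_DS = 1.45 V (the root below V_ov).
I_D = (9.06 − 1.45) / 1.98 = 3.84 mA.

I_D = 3.84 mA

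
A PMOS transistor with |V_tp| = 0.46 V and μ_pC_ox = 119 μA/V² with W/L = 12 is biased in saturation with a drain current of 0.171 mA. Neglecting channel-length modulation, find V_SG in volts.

V_SG = 0.949 V

k_p = μ_pC_ox · (W/L) = 1.428 mA/V².
In saturation I_D = ½ k_p (V_SG − |V_tp|)², so V_SG − |V_tp| = √(2 I_D / k_p) = √(2 × 0.171 / 1.428) = 0.489 V.
V_SG = 0.46 + 0.489 = 0.949 V.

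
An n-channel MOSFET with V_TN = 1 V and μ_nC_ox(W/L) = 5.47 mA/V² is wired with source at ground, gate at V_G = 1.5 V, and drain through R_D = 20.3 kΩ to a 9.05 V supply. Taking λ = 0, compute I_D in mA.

I_D = 0.436 mA

V_GS = V_G = 1.5 V, so V_ov = 1.5 − 1 = 0.5 V.
Assume saturation: I_D = ½ k_n V_ov² = 0.5 × 5.47 × 0.5² = 0.684 mA, giving V_DS = V_DD − I_D R_D = 9.05 − 0.684 × 20.3 = -4.83 V.
But -4.83 V < V_ov = 0.5 V, so the device is actually in triode.
In triode I_D = k_n[V_ov V_DS − ½ V_DS²] and I_D = (V_DD − V_DS)/R_D. Equating: 55.5 V_DS² − 56.52 V_DS + 9.05 = 0, giving V_DS = 0.199 V (the root below V_ov).
I_D = (9.05 − 0.199) / 20.3 = 0.436 mA.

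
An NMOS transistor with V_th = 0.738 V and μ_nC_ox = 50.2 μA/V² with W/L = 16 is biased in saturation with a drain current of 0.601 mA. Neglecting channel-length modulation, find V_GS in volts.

k_n = μ_nC_ox · (W/L) = 0.8032 mA/V².
In saturation I_D = ½ k_n (V_GS − V_th)², so V_GS − V_th = √(2 I_D / k_n) = √(2 × 0.601 / 0.8032) = 1.22 V.
V_GS = 0.738 + 1.22 = 1.96 V.

V_GS = 1.96 V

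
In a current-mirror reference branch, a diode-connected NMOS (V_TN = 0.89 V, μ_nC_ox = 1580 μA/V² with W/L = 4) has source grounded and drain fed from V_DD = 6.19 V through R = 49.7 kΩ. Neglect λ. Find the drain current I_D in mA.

With gate tied to drain, V_GS = V_DS ≥ V_GS − V_TN, so the device is in saturation.
k_n = μ_nC_ox · (W/L) = 6.32 mA/V².
KCL at the drain: ½ k_n (V_GS − V_TN)² = (V_DD − V_GS)/R.
Let x = V_GS − 0.89. Then 157 x² + x − 5.3 = 0, giving x = 0.181 V (positive root), so V_GS = 1.07 V.
I_D = (V_DD − V_GS)/R = (6.19 − 1.07) / 49.7 = 0.103 mA.

I_D = 0.103 mA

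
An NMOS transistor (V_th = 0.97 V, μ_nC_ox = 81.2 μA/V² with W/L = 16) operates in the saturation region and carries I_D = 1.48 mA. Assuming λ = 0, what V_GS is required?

k_n = μ_nC_ox · (W/L) = 1.299 mA/V².
In saturation I_D = ½ k_n (V_GS − V_th)², so V_GS − V_th = √(2 I_D / k_n) = √(2 × 1.48 / 1.299) = 1.51 V.
V_GS = 0.97 + 1.51 = 2.48 V.

V_GS = 2.48 V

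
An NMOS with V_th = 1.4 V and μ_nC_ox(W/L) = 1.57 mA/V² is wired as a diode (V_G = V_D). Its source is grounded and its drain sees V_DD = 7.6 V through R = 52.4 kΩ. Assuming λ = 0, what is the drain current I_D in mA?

With gate tied to drain, V_GS = V_DS ≥ V_GS − V_th, so the device is in saturation.
KCL at the drain: ½ k_n (V_GS − V_th)² = (V_DD − V_GS)/R.
Let x = V_GS − 1.4. Then 41.1 x² + x − 6.2 = 0, giving x = 0.376 V (positive root), so V_GS = 1.78 V.
I_D = (V_DD − V_GS)/R = (7.6 − 1.78) / 52.4 = 0.111 mA.

I_D = 0.111 mA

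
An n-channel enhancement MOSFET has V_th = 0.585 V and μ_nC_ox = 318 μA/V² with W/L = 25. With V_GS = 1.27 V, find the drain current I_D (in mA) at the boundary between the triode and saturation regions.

I_D = 1.87 mA

At the boundary V_DS = V_ov = V_GS − V_th = 1.27 − 0.585 = 0.685 V.
k_n = μ_nC_ox · (W/L) = 7.95 mA/V².
I_D = ½ k_n V_ov² = 0.5 × 7.95 × 0.685² = 1.87 mA.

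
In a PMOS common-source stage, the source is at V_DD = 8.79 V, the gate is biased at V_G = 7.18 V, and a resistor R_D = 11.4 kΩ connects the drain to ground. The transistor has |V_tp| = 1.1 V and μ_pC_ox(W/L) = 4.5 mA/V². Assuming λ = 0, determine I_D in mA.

V_SG = V_DD − V_G = 8.79 − 7.18 = 1.61 V, so V_ov = 1.61 − 1.1 = 0.51 V.
Assume saturation: I_D = ½ k_p V_ov² = 0.5 × 4.5 × 0.51² = 0.585 mA, giving V_SD = V_DD − I_D R_D = 8.79 − 0.585 × 11.4 = 2.12 V.
V_SD = 2.12 V ≥ V_ov = 0.51 V, confirming saturation.

I_D = 0.585 mA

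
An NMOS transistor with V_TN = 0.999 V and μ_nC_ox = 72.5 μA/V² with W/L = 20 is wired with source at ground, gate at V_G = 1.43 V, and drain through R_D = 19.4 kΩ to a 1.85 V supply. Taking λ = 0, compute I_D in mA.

V_GS = V_G = 1.43 V, so V_ov = 1.43 − 0.999 = 0.431 V.
k_n = μ_nC_ox · (W/L) = 1.45 mA/V².
Assume saturation: I_D = ½ k_n V_ov² = 0.5 × 1.45 × 0.431² = 0.135 mA, giving V_DS = V_DD − I_D R_D = 1.85 − 0.135 × 19.4 = -0.763 V.
But -0.763 V < V_ov = 0.431 V, so the device is actually in triode.
In triode I_D = k_n[V_ov V_DS − ½ V_DS²] and I_D = (V_DD − V_DS)/R_D. Equating: 14.1 V_DS² − 13.12 V_DS + 1.85 = 0, giving V_DS = 0.173 V (the root below V_ov).
I_D = (1.85 − 0.173) / 19.4 = 0.0864 mA.

I_D = 0.0864 mA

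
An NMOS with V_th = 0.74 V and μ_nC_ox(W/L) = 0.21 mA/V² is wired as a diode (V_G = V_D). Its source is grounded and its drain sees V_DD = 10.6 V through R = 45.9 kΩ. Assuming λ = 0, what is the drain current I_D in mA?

With gate tied to drain, V_GS = V_DS ≥ V_GS − V_th, so the device is in saturation.
KCL at the drain: ½ k_n (V_GS − V_th)² = (V_DD − V_GS)/R.
Let x = V_GS − 0.74. Then 4.82 x² + x − 9.86 = 0, giving x = 1.33 V (positive root), so V_GS = 2.07 V.
I_D = (V_DD − V_GS)/R = (10.6 − 2.07) / 45.9 = 0.186 mA.

I_D = 0.186 mA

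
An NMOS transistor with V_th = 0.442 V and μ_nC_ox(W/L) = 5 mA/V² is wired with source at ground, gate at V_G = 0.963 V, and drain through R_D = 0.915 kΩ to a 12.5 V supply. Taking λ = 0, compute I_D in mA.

I_D = 0.679 mA

V_GS = V_G = 0.963 V, so V_ov = 0.963 − 0.442 = 0.521 V.
Assume saturation: I_D = ½ k_n V_ov² = 0.5 × 5 × 0.521² = 0.679 mA, giving V_DS = V_DD − I_D R_D = 12.5 − 0.679 × 0.915 = 11.9 V.
V_DS = 11.9 V ≥ V_ov = 0.521 V, confirming saturation.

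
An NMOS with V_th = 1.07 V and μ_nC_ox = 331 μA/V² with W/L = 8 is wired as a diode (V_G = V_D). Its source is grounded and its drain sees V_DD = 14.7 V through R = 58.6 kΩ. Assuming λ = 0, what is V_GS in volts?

With gate tied to drain, V_GS = V_DS ≥ V_GS − V_th, so the device is in saturation.
k_n = μ_nC_ox · (W/L) = 2.648 mA/V².
KCL at the drain: ½ k_n (V_GS − V_th)² = (V_DD − V_GS)/R.
Let x = V_GS − 1.07. Then 77.6 x² + x − 13.63 = 0, giving x = 0.413 V (positive root), so V_GS = 1.48 V.
I_D = (V_DD − V_GS)/R = (14.7 − 1.48) / 58.6 = 0.226 mA.

V_GS = 1.48 V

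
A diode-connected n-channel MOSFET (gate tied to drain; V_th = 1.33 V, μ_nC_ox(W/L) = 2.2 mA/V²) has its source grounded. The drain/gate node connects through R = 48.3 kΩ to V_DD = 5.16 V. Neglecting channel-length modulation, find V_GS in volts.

V_GS = 1.59 V

With gate tied to drain, V_GS = V_DS ≥ V_GS − V_th, so the device is in saturation.
KCL at the drain: ½ k_n (V_GS − V_th)² = (V_DD − V_GS)/R.
Let x = V_GS − 1.33. Then 53.1 x² + x − 3.83 = 0, giving x = 0.259 V (positive root), so V_GS = 1.59 V.
I_D = (V_DD − V_GS)/R = (5.16 − 1.59) / 48.3 = 0.0739 mA.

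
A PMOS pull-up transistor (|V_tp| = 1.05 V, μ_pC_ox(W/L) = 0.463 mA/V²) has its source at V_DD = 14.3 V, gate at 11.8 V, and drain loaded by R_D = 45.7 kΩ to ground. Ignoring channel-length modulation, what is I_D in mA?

V_SG = V_DD − V_G = 14.3 − 11.8 = 2.5 V, so V_ov = 2.5 − 1.05 = 1.45 V.
Assume saturation: I_D = ½ k_p V_ov² = 0.5 × 0.463 × 1.45² = 0.487 mA, giving V_SD = V_DD − I_D R_D = 14.3 − 0.487 × 45.7 = -7.94 V.
But -7.94 V < V_ov = 1.45 V, so the device is actually in triode.
In triode I_D = k_p[V_ov V_SD − ½ V_SD²] and I_D = (V_DD − V_SD)/R_D. Equating: 10.6 V_SD² − 31.68 V_SD + 14.3 = 0, giving V_SD = 0.554 V (the root below V_ov).
I_D = (14.3 − 0.554) / 45.7 = 0.301 mA.

I_D = 0.301 mA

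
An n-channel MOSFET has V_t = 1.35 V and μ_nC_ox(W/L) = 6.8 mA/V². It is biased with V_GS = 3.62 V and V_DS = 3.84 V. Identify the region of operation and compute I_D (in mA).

V_ov = V_GS − V_t = 3.62 − 1.35 = 2.27 V.
Since V_DS = 3.84 V ≥ V_ov = 2.27 V, the device is in saturation.
I_D = ½ k_n V_ov² = 0.5 × 6.8 × 2.27² = 17.5 mA.

Saturation; I_D = 17.5 mA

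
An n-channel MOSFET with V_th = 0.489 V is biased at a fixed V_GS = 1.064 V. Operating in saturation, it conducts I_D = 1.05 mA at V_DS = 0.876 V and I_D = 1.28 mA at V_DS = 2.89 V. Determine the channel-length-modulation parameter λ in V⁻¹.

λ = 0.120 V⁻¹

With V_GS fixed, I_D ∝ (1 + λ V_DS) in saturation, so I_D2/I_D1 = (1 + λ V_DS2)/(1 + λ V_DS1).
1.28/1.05 = 1.219 = (1 + 2.89 λ)/(1 + 0.876 λ).
Solving: λ (I_D1 V_DS2 − I_D2 V_DS1) = I_D2 − I_D1, so λ = (1.28 − 1.05) / (1.05 × 2.89 − 1.28 × 0.876) = 0.23 / 1.91 = 0.12 V⁻¹.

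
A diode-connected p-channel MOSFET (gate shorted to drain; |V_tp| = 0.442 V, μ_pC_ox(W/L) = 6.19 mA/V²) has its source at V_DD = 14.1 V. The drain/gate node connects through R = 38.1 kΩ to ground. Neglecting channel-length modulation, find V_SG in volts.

V_SG = 0.778 V

With gate tied to drain, V_SG = V_SD ≥ V_SG − |V_tp|, so the device is in saturation.
KCL at the drain: ½ k_p (V_SG − |V_tp|)² = (V_DD − V_SG)/R.
Let x = V_SG − 0.442. Then 118 x² + x − 13.66 = 0, giving x = 0.336 V (positive root), so V_SG = 0.778 V.
I_D = (V_DD − V_SG)/R = (14.1 − 0.778) / 38.1 = 0.35 mA.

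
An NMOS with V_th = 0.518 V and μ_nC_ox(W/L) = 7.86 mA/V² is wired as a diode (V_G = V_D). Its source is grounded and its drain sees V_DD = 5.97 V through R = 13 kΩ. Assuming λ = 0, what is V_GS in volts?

V_GS = 0.835 V

With gate tied to drain, V_GS = V_DS ≥ V_GS − V_th, so the device is in saturation.
KCL at the drain: ½ k_n (V_GS − V_th)² = (V_DD − V_GS)/R.
Let x = V_GS − 0.518. Then 51.1 x² + x − 5.452 = 0, giving x = 0.317 V (positive root), so V_GS = 0.835 V.
I_D = (V_DD − V_GS)/R = (5.97 − 0.835) / 13 = 0.395 mA.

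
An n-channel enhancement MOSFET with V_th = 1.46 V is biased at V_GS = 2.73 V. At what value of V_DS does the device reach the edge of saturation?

The boundary between triode and saturation is V_DS = V_GS − V_th = V_ov.
V_ov = 2.73 − 1.46 = 1.27 V.

V_DS,sat = 1.27 V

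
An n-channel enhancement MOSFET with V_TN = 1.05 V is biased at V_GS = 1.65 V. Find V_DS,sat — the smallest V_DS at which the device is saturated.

V_DS,sat = 0.600 V

The boundary between triode and saturation is V_DS = V_GS − V_TN = V_ov.
V_ov = 1.65 − 1.05 = 0.6 V.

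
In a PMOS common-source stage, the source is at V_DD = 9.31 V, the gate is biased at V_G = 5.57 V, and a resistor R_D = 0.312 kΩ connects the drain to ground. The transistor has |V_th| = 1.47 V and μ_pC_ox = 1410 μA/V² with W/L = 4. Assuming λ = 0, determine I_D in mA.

I_D = 14.5 mA

V_SG = V_DD − V_G = 9.31 − 5.57 = 3.74 V, so V_ov = 3.74 − 1.47 = 2.27 V.
k_p = μ_pC_ox · (W/L) = 5.64 mA/V².
Assume saturation: I_D = ½ k_p V_ov² = 0.5 × 5.64 × 2.27² = 14.5 mA, giving V_SD = V_DD − I_D R_D = 9.31 − 14.5 × 0.312 = 4.78 V.
V_SD = 4.78 V ≥ V_ov = 2.27 V, confirming saturation.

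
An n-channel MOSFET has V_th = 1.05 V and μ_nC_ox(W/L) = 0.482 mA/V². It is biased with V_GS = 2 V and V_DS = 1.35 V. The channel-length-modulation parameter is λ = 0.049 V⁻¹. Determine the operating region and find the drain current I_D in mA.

V_ov = V_GS − V_th = 2 − 1.05 = 0.95 V.
Since V_DS = 1.35 V ≥ V_ov = 0.95 V, the device is in saturation.
I_D = ½ k_n V_ov² (1 + λ V_DS) = 0.5 × 0.482 × 0.95² × (1 + 0.049 × 1.35) = 0.232 mA.

Saturation; I_D = 0.232 mA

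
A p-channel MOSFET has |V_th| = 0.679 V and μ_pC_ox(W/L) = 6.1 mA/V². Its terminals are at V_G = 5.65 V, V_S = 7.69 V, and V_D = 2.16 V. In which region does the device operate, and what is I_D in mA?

Saturation; I_D = 5.65 mA

V_SG = V_S − V_G = 7.69 − 5.65 = 2.04 V; V_SD = V_S − V_D = 7.69 − 2.16 = 5.53 V.
V_ov = V_SG − |V_th| = 2.04 − 0.679 = 1.36 V.
Since V_SD = 5.53 V ≥ V_ov = 1.36 V, the device is in saturation.
I_D = ½ k_p V_ov² = 0.5 × 6.1 × 1.36² = 5.65 mA.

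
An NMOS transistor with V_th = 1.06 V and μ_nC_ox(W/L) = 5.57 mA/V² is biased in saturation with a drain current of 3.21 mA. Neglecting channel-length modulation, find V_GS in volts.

V_GS = 2.13 V

In saturation I_D = ½ k_n (V_GS − V_th)², so V_GS − V_th = √(2 I_D / k_n) = √(2 × 3.21 / 5.57) = 1.07 V.
V_GS = 1.06 + 1.07 = 2.13 V.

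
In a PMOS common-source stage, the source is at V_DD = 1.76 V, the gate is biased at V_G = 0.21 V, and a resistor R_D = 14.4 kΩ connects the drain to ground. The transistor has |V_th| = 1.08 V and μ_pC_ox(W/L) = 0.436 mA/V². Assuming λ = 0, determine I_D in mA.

V_SG = V_DD − V_G = 1.76 − 0.21 = 1.55 V, so V_ov = 1.55 − 1.08 = 0.47 V.
Assume saturation: I_D = ½ k_p V_ov² = 0.5 × 0.436 × 0.47² = 0.0482 mA, giving V_SD = V_DD − I_D R_D = 1.76 − 0.0482 × 14.4 = 1.07 V.
V_SD = 1.07 V ≥ V_ov = 0.47 V, confirming saturation.

I_D = 0.0482 mA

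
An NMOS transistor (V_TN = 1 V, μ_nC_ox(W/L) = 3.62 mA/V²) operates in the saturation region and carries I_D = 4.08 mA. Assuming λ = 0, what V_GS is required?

In saturation I_D = ½ k_n (V_GS − V_TN)², so V_GS − V_TN = √(2 I_D / k_n) = √(2 × 4.08 / 3.62) = 1.5 V.
V_GS = 1 + 1.5 = 2.5 V.

V_GS = 2.50 V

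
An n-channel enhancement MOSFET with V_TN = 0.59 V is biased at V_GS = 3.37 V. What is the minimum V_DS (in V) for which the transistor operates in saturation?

V_DS,sat = 2.78 V

The boundary between triode and saturation is V_DS = V_GS − V_TN = V_ov.
V_ov = 3.37 − 0.59 = 2.78 V.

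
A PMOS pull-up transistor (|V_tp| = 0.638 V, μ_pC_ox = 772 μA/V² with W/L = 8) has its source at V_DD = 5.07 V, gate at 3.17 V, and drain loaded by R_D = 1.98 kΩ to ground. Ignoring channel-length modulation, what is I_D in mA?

I_D = 2.38 mA

V_SG = V_DD − V_G = 5.07 − 3.17 = 1.9 V, so V_ov = 1.9 − 0.638 = 1.26 V.
k_p = μ_pC_ox · (W/L) = 6.176 mA/V².
Assume saturation: I_D = ½ k_p V_ov² = 0.5 × 6.176 × 1.26² = 4.92 mA, giving V_SD = V_DD − I_D R_D = 5.07 − 4.92 × 1.98 = -4.67 V.
But -4.67 V < V_ov = 1.26 V, so the device is actually in triode.
In triode I_D = k_p[V_ov V_SD − ½ V_SD²] and I_D = (V_DD − V_SD)/R_D. Equating: 6.11 V_SD² − 16.43 V_SD + 5.07 = 0, giving V_SD = 0.356 V (the root below V_ov).
I_D = (5.07 − 0.356) / 1.98 = 2.38 mA.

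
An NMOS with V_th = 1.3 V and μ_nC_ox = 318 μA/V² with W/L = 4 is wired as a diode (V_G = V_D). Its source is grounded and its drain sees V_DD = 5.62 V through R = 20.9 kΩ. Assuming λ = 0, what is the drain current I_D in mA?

I_D = 0.181 mA

With gate tied to drain, V_GS = V_DS ≥ V_GS − V_th, so the device is in saturation.
k_n = μ_nC_ox · (W/L) = 1.272 mA/V².
KCL at the drain: ½ k_n (V_GS − V_th)² = (V_DD − V_GS)/R.
Let x = V_GS − 1.3. Then 13.3 x² + x − 4.32 = 0, giving x = 0.534 V (positive root), so V_GS = 1.83 V.
I_D = (V_DD − V_GS)/R = (5.62 − 1.83) / 20.9 = 0.181 mA.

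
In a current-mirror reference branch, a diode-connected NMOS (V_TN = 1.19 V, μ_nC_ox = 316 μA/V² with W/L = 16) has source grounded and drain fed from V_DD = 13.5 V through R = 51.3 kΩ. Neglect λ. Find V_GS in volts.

V_GS = 1.49 V

With gate tied to drain, V_GS = V_DS ≥ V_GS − V_TN, so the device is in saturation.
k_n = μ_nC_ox · (W/L) = 5.056 mA/V².
KCL at the drain: ½ k_n (V_GS − V_TN)² = (V_DD − V_GS)/R.
Let x = V_GS − 1.19. Then 130 x² + x − 12.31 = 0, giving x = 0.304 V (positive root), so V_GS = 1.49 V.
I_D = (V_DD − V_GS)/R = (13.5 − 1.49) / 51.3 = 0.234 mA.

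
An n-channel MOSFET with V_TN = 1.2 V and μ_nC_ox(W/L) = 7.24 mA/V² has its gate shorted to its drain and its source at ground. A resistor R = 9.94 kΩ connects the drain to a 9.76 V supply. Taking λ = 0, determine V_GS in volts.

V_GS = 1.67 V

With gate tied to drain, V_GS = V_DS ≥ V_GS − V_TN, so the device is in saturation.
KCL at the drain: ½ k_n (V_GS − V_TN)² = (V_DD − V_GS)/R.
Let x = V_GS − 1.2. Then 36 x² + x − 8.56 = 0, giving x = 0.474 V (positive root), so V_GS = 1.67 V.
I_D = (V_DD − V_GS)/R = (9.76 − 1.67) / 9.94 = 0.813 mA.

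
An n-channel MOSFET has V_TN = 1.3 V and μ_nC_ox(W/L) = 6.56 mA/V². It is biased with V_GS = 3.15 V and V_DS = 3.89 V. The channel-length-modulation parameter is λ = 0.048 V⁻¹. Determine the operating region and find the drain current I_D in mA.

V_ov = V_GS − V_TN = 3.15 − 1.3 = 1.85 V.
Since V_DS = 3.89 V ≥ V_ov = 1.85 V, the device is in saturation.
I_D = ½ k_n V_ov² (1 + λ V_DS) = 0.5 × 6.56 × 1.85² × (1 + 0.048 × 3.89) = 13.3 mA.

Saturation; I_D = 13.3 mA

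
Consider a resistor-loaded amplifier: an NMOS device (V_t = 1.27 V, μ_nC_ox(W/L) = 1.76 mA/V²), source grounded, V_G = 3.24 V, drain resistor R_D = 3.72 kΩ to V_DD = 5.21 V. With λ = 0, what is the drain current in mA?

V_GS = V_G = 3.24 V, so V_ov = 3.24 − 1.27 = 1.97 V.
Assume saturation: I_D = ½ k_n V_ov² = 0.5 × 1.76 × 1.97² = 3.42 mA, giving V_DS = V_DD − I_D R_D = 5.21 − 3.42 × 3.72 = -7.49 V.
But -7.49 V < V_ov = 1.97 V, so the device is actually in triode.
In triode I_D = k_n[V_ov V_DS − ½ V_DS²] and I_D = (V_DD − V_DS)/R_D. Equating: 3.27 V_DS² − 13.9 V_DS + 5.21 = 0, giving V_DS = 0.416 V (the root below V_ov).
I_D = (5.21 − 0.416) / 3.72 = 1.29 mA.

I_D = 1.29 mA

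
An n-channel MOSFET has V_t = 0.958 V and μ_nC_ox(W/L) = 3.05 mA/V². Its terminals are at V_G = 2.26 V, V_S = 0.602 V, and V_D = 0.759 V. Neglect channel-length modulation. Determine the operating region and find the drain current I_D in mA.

V_GS = V_G − V_S = 2.26 − 0.602 = 1.66 V; V_DS = V_D − V_S = 0.759 − 0.602 = 0.157 V.
V_ov = V_GS − V_t = 1.66 − 0.958 = 0.7 V.
Since V_DS = 0.157 V < V_ov = 0.7 V, the device is in the triode region.
I_D = k_n [V_ov · V_DS − ½ V_DS²] = 3.05 × [0.7 × 0.157 − 0.5 × 0.157²] = 0.298 mA.

Triode; I_D = 0.298 mA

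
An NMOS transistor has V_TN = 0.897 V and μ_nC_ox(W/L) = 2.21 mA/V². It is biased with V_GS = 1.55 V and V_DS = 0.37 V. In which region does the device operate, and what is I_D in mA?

Triode; I_D = 0.383 mA

V_ov = V_GS − V_TN = 1.55 − 0.897 = 0.653 V.
Since V_DS = 0.37 V < V_ov = 0.653 V, the device is in the triode region.
I_D = k_n [V_ov · V_DS − ½ V_DS²] = 2.21 × [0.653 × 0.37 − 0.5 × 0.37²] = 0.383 mA.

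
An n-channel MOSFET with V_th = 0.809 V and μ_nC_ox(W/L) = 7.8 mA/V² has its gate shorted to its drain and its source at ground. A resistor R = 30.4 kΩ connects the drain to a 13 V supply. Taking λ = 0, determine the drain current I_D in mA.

I_D = 0.391 mA

With gate tied to drain, V_GS = V_DS ≥ V_GS − V_th, so the device is in saturation.
KCL at the drain: ½ k_n (V_GS − V_th)² = (V_DD − V_GS)/R.
Let x = V_GS − 0.809. Then 119 x² + x − 12.19 = 0, giving x = 0.316 V (positive root), so V_GS = 1.13 V.
I_D = (V_DD − V_GS)/R = (13 − 1.13) / 30.4 = 0.391 mA.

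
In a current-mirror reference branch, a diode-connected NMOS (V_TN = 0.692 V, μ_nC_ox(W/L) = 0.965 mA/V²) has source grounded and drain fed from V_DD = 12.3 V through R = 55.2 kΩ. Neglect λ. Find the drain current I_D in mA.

I_D = 0.199 mA

With gate tied to drain, V_GS = V_DS ≥ V_GS − V_TN, so the device is in saturation.
KCL at the drain: ½ k_n (V_GS − V_TN)² = (V_DD − V_GS)/R.
Let x = V_GS − 0.692. Then 26.6 x² + x − 11.61 = 0, giving x = 0.642 V (positive root), so V_GS = 1.33 V.
I_D = (V_DD − V_GS)/R = (12.3 − 1.33) / 55.2 = 0.199 mA.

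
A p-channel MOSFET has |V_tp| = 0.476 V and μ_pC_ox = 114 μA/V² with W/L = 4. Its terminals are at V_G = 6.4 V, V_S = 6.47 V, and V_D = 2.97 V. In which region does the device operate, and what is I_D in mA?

Cutoff; I_D = 0 mA

V_SG = V_S − V_G = 6.47 − 6.4 = 0.07 V; V_SD = V_S − V_D = 6.47 − 2.97 = 3.5 V.
V_SG = 0.07 V < |V_tp| = 0.476 V, so the transistor is in cutoff.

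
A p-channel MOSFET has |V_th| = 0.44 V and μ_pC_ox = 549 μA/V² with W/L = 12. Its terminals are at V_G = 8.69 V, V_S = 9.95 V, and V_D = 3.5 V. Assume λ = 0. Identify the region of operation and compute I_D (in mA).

Saturation; I_D = 2.21 mA

V_SG = V_S − V_G = 9.95 − 8.69 = 1.26 V; V_SD = V_S − V_D = 9.95 − 3.5 = 6.45 V.
k_p = μ_pC_ox · (W/L) = 6.588 mA/V².
V_ov = V_SG − |V_th| = 1.26 − 0.44 = 0.82 V.
Since V_SD = 6.45 V ≥ V_ov = 0.82 V, the device is in saturation.
I_D = ½ k_p V_ov² = 0.5 × 6.588 × 0.82² = 2.21 mA.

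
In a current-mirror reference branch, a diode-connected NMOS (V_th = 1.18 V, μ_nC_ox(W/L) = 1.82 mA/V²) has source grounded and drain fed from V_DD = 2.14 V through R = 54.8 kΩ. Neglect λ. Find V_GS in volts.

With gate tied to drain, V_GS = V_DS ≥ V_GS − V_th, so the device is in saturation.
KCL at the drain: ½ k_n (V_GS − V_th)² = (V_DD − V_GS)/R.
Let x = V_GS − 1.18. Then 49.9 x² + x − 0.96 = 0, giving x = 0.129 V (positive root), so V_GS = 1.31 V.
I_D = (V_DD − V_GS)/R = (2.14 − 1.31) / 54.8 = 0.0152 mA.

V_GS = 1.31 V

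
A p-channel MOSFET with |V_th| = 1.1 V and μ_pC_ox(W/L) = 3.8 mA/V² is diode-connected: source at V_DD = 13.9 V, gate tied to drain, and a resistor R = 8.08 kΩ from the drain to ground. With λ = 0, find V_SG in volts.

V_SG = 1.98 V

With gate tied to drain, V_SG = V_SD ≥ V_SG − |V_th|, so the device is in saturation.
KCL at the drain: ½ k_p (V_SG − |V_th|)² = (V_DD − V_SG)/R.
Let x = V_SG − 1.1. Then 15.4 x² + x − 12.8 = 0, giving x = 0.881 V (positive root), so V_SG = 1.98 V.
I_D = (V_DD − V_SG)/R = (13.9 − 1.98) / 8.08 = 1.48 mA.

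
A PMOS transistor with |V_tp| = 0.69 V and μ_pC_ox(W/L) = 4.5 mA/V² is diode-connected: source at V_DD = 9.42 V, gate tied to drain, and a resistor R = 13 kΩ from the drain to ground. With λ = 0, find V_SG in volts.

With gate tied to drain, V_SG = V_SD ≥ V_SG − |V_tp|, so the device is in saturation.
KCL at the drain: ½ k_p (V_SG − |V_tp|)² = (V_DD − V_SG)/R.
Let x = V_SG − 0.69. Then 29.2 x² + x − 8.73 = 0, giving x = 0.529 V (positive root), so V_SG = 1.22 V.
I_D = (V_DD − V_SG)/R = (9.42 − 1.22) / 13 = 0.631 mA.

V_SG = 1.22 V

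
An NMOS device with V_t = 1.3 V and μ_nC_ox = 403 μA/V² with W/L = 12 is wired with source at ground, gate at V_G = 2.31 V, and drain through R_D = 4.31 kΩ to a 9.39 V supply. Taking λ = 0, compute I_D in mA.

V_GS = V_G = 2.31 V, so V_ov = 2.31 − 1.3 = 1.01 V.
k_n = μ_nC_ox · (W/L) = 4.836 mA/V².
Assume saturation: I_D = ½ k_n V_ov² = 0.5 × 4.836 × 1.01² = 2.47 mA, giving V_DS = V_DD − I_D R_D = 9.39 − 2.47 × 4.31 = -1.24 V.
But -1.24 V < V_ov = 1.01 V, so the device is actually in triode.
In triode I_D = k_n[V_ov V_DS − ½ V_DS²] and I_D = (V_DD − V_DS)/R_D. Equating: 10.4 V_DS² − 22.05 V_DS + 9.39 = 0, giving V_DS = 0.591 V (the root below V_ov).
I_D = (9.39 − 0.591) / 4.31 = 2.04 mA.

I_D = 2.04 mA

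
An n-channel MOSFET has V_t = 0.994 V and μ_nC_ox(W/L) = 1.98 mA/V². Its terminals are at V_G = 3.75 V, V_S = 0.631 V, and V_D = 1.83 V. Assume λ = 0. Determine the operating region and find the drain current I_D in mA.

Triode; I_D = 3.62 mA

V_GS = V_G − V_S = 3.75 − 0.631 = 3.12 V; V_DS = V_D − V_S = 1.83 − 0.631 = 1.2 V.
V_ov = V_GS − V_t = 3.12 − 0.994 = 2.12 V.
Since V_DS = 1.2 V < V_ov = 2.12 V, the device is in the triode region.
I_D = k_n [V_ov · V_DS − ½ V_DS²] = 1.98 × [2.12 × 1.2 − 0.5 × 1.2²] = 3.62 mA.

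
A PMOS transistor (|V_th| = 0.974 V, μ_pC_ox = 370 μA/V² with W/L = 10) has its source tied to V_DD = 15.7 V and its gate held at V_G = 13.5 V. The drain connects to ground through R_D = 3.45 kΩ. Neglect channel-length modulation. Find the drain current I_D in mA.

V_SG = V_DD − V_G = 15.7 − 13.5 = 2.2 V, so V_ov = 2.2 − 0.974 = 1.23 V.
k_p = μ_pC_ox · (W/L) = 3.7 mA/V².
Assume saturation: I_D = ½ k_p V_ov² = 0.5 × 3.7 × 1.23² = 2.78 mA, giving V_SD = V_DD − I_D R_D = 15.7 − 2.78 × 3.45 = 6.11 V.
V_SD = 6.11 V ≥ V_ov = 1.23 V, confirming saturation.

I_D = 2.78 mA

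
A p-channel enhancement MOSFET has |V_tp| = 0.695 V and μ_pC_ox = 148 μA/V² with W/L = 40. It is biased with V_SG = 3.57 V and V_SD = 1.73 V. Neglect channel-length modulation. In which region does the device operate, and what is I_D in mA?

k_p = μ_pC_ox · (W/L) = 5.92 mA/V².
V_ov = V_SG − |V_tp| = 3.57 − 0.695 = 2.88 V.
Since V_SD = 1.73 V < V_ov = 2.88 V, the device is in the triode region.
I_D = k_p [V_ov · V_SD − ½ V_SD²] = 5.92 × [2.88 × 1.73 − 0.5 × 1.73²] = 20.6 mA.

Triode; I_D = 20.6 mA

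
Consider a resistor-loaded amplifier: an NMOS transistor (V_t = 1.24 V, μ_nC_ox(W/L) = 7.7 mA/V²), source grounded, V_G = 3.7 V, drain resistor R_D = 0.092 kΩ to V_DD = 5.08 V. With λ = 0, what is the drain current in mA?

I_D = 23.3 mA

V_GS = V_G = 3.7 V, so V_ov = 3.7 − 1.24 = 2.46 V.
Assume saturation: I_D = ½ k_n V_ov² = 0.5 × 7.7 × 2.46² = 23.3 mA, giving V_DS = V_DD − I_D R_D = 5.08 − 23.3 × 0.092 = 2.94 V.
V_DS = 2.94 V ≥ V_ov = 2.46 V, confirming saturation.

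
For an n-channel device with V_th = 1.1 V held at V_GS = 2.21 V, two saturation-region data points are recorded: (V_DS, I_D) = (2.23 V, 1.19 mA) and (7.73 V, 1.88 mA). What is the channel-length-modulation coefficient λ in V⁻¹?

With V_GS fixed, I_D ∝ (1 + λ V_DS) in saturation, so I_D2/I_D1 = (1 + λ V_DS2)/(1 + λ V_DS1).
1.88/1.19 = 1.58 = (1 + 7.73 λ)/(1 + 2.23 λ).
Solving: λ (I_D1 V_DS2 − I_D2 V_DS1) = I_D2 − I_D1, so λ = (1.88 − 1.19) / (1.19 × 7.73 − 1.88 × 2.23) = 0.69 / 5.01 = 0.138 V⁻¹.

λ = 0.138 V⁻¹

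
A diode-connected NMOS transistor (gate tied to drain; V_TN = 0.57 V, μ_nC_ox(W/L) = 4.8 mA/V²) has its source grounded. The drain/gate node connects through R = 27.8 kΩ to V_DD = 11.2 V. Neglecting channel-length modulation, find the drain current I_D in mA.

With gate tied to drain, V_GS = V_DS ≥ V_GS − V_TN, so the device is in saturation.
KCL at the drain: ½ k_n (V_GS − V_TN)² = (V_DD − V_GS)/R.
Let x = V_GS − 0.57. Then 66.7 x² + x − 10.63 = 0, giving x = 0.392 V (positive root), so V_GS = 0.962 V.
I_D = (V_DD − V_GS)/R = (11.2 − 0.962) / 27.8 = 0.368 mA.

I_D = 0.368 mA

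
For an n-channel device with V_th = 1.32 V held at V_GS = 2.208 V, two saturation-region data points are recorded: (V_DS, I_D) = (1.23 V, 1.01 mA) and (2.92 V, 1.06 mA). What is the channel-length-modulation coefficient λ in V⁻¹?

λ = 0.0304 V⁻¹

With V_GS fixed, I_D ∝ (1 + λ V_DS) in saturation, so I_D2/I_D1 = (1 + λ V_DS2)/(1 + λ V_DS1).
1.06/1.01 = 1.05 = (1 + 2.92 λ)/(1 + 1.23 λ).
Solving: λ (I_D1 V_DS2 − I_D2 V_DS1) = I_D2 − I_D1, so λ = (1.06 − 1.01) / (1.01 × 2.92 − 1.06 × 1.23) = 0.05 / 1.65 = 0.0304 V⁻¹.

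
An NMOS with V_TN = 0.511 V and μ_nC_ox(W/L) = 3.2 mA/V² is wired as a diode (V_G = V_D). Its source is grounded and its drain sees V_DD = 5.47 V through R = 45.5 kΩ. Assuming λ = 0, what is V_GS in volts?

V_GS = 0.765 V

With gate tied to drain, V_GS = V_DS ≥ V_GS − V_TN, so the device is in saturation.
KCL at the drain: ½ k_n (V_GS − V_TN)² = (V_DD − V_GS)/R.
Let x = V_GS − 0.511. Then 72.8 x² + x − 4.959 = 0, giving x = 0.254 V (positive root), so V_GS = 0.765 V.
I_D = (V_DD − V_GS)/R = (5.47 − 0.765) / 45.5 = 0.103 mA.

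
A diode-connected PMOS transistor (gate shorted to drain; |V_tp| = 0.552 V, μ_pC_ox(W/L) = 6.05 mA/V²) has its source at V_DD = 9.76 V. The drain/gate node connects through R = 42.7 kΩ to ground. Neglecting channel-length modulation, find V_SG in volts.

With gate tied to drain, V_SG = V_SD ≥ V_SG − |V_tp|, so the device is in saturation.
KCL at the drain: ½ k_p (V_SG − |V_tp|)² = (V_DD − V_SG)/R.
Let x = V_SG − 0.552. Then 129 x² + x − 9.208 = 0, giving x = 0.263 V (positive root), so V_SG = 0.815 V.
I_D = (V_DD − V_SG)/R = (9.76 − 0.815) / 42.7 = 0.209 mA.

V_SG = 0.815 V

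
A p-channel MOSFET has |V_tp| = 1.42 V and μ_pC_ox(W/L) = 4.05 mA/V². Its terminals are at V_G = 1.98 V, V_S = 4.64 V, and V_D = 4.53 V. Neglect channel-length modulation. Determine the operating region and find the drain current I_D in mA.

Triode; I_D = 0.528 mA

V_SG = V_S − V_G = 4.64 − 1.98 = 2.66 V; V_SD = V_S − V_D = 4.64 − 4.53 = 0.11 V.
V_ov = V_SG − |V_tp| = 2.66 − 1.42 = 1.24 V.
Since V_SD = 0.11 V < V_ov = 1.24 V, the device is in the triode region.
I_D = k_p [V_ov · V_SD − ½ V_SD²] = 4.05 × [1.24 × 0.11 − 0.5 × 0.11²] = 0.528 mA.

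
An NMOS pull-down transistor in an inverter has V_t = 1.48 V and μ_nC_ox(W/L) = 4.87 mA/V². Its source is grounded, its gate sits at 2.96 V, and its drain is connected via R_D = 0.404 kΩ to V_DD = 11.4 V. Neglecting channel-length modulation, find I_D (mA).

I_D = 5.33 mA

V_GS = V_G = 2.96 V, so V_ov = 2.96 − 1.48 = 1.48 V.
Assume saturation: I_D = ½ k_n V_ov² = 0.5 × 4.87 × 1.48² = 5.33 mA, giving V_DS = V_DD − I_D R_D = 11.4 − 5.33 × 0.404 = 9.25 V.
V_DS = 9.25 V ≥ V_ov = 1.48 V, confirming saturation.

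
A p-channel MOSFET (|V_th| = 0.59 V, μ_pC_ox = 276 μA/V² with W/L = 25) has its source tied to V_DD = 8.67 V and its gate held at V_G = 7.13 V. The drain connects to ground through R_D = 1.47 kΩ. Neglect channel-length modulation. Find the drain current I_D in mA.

I_D = 3.11 mA

V_SG = V_DD − V_G = 8.67 − 7.13 = 1.54 V, so V_ov = 1.54 − 0.59 = 0.95 V.
k_p = μ_pC_ox · (W/L) = 6.9 mA/V².
Assume saturation: I_D = ½ k_p V_ov² = 0.5 × 6.9 × 0.95² = 3.11 mA, giving V_SD = V_DD − I_D R_D = 8.67 − 3.11 × 1.47 = 4.09 V.
V_SD = 4.09 V ≥ V_ov = 0.95 V, confirming saturation.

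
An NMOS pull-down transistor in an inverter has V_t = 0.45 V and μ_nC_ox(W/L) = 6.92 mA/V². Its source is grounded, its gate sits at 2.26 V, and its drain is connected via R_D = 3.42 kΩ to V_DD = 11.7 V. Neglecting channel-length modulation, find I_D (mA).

V_GS = V_G = 2.26 V, so V_ov = 2.26 − 0.45 = 1.81 V.
Assume saturation: I_D = ½ k_n V_ov² = 0.5 × 6.92 × 1.81² = 11.3 mA, giving V_DS = V_DD − I_D R_D = 11.7 − 11.3 × 3.42 = -27.1 V.
But -27.1 V < V_ov = 1.81 V, so the device is actually in triode.
In triode I_D = k_n[V_ov V_DS − ½ V_DS²] and I_D = (V_DD − V_DS)/R_D. Equating: 11.8 V_DS² − 43.84 V_DS + 11.7 = 0, giving V_DS = 0.29 V (the root below V_ov).
I_D = (11.7 − 0.29) / 3.42 = 3.34 mA.

I_D = 3.34 mA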